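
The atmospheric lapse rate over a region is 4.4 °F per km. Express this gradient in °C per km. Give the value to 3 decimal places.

Since only a temperature interval is involved, the additive offset between the scales drops out.
A change of 1°F is a change of 5/9°C, so 4.4 × 5/9 = 2.444.

2.444 °C/km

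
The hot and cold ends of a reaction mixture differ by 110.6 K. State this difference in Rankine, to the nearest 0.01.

199.08°R

For a temperature interval the offset drops out; only the factor 1.8 applies.
110.6 × 1.8 = 199.08.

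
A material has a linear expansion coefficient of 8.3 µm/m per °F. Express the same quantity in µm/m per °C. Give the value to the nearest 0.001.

14.940 µm/m per °C

Since only a temperature interval is involved, the additive offset between the scales drops out.
A change of 1°C is a change of 1.8°F, so per °C the value is 8.3 × 1.8 = 14.940.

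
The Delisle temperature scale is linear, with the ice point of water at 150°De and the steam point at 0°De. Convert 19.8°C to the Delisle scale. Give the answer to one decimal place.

Linearly onto the Delisle scale: 150 + (19.8000 / 100) × (0 - 150) = 120.3°De.

120.3°De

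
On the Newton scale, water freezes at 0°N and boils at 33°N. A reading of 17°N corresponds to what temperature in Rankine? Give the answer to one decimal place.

584.4°R

Linear interpolation between the fixed points: C = (17 - 0) × 100 / (33 - 0) = 51.5152°C.
Then 51.5152 × 1.8 + 491.67 = 584.4°R.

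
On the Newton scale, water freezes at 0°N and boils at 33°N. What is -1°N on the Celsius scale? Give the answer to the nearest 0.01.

-3.03°C

Linear interpolation between the fixed points: C = (-1 - 0) × 100 / (33 - 0) = -3.0303°C.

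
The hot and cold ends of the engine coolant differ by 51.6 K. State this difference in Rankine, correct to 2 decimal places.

For a temperature interval the offset drops out; only the factor 1.8 applies.
51.6 × 1.8 = 92.88.

92.88°R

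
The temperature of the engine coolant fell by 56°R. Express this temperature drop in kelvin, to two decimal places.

An interval of 1°R corresponds to 5/9 K.
56 × 5/9 = 31.11.

31.11 K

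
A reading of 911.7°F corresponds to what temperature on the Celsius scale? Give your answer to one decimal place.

In Celsius: (911.7 - 32) × 5/9 = 488.7222°C.

488.7°C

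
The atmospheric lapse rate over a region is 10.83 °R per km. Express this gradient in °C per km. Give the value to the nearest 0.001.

6.017 °C/km

The quantity depends on a temperature interval, so only the ratio of degree sizes applies; the offset between the scales is irrelevant.
A change of 1°R is a change of 5/9°C, so 10.83 × 5/9 = 6.017.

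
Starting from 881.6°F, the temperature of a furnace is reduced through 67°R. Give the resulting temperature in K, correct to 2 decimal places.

707.93 K

Initial temperature in Celsius: (881.6 - 32) × 5/9 = 472.0000°C.
The 67°R change is an interval, so only the factor 5/9 applies: -67 × 5/9 = -37.2222°C.
Final Celsius temperature: 472.0000 - 37.2222 = 434.7778°C.
In kelvin: 434.7778 + 273.15 = 707.93 K.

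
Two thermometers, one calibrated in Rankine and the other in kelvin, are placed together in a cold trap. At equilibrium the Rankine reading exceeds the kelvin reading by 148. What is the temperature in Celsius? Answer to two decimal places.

Let x be the Rankine reading; then the kelvin reading is 5/9·x.
(5/9·x) - x = -148  ⇒  (-4/9)·x = -148  ⇒  x = 333.0000°R.
In Celsius: (333 - 491.67) × 5/9 = -88.15°C.

-88.15°C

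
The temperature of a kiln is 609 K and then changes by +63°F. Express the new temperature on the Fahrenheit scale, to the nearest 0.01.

Initial temperature in Celsius: 609 - 273.15 = 335.8500°C.
The 63°F change is an interval, so only the factor 5/9 applies: +63 × 5/9 = +35.0000°C.
Final Celsius temperature: 335.8500 + 35.0000 = 370.8500°C.
In Fahrenheit: 370.8500 × 1.8 + 32 = 699.53°F.

699.53°F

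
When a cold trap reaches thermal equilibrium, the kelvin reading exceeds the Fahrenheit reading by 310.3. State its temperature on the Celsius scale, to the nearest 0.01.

Let x be the Fahrenheit reading; then the kelvin reading is 5/9·x + 255.372.
(5/9·x + 255.372) - x = 310.3  ⇒  (-4/9)·x = 54.9278  ⇒  x = -123.5875°F.
In Celsius: (-123.5875 - 32) × 5/9 = -86.44°C.

-86.44°C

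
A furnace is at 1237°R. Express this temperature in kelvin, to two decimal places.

In Celsius: (1237 - 491.67) × 5/9 = 414.0722°C.
In kelvin: 414.0722 + 273.15 = 687.22 K.

687.22 K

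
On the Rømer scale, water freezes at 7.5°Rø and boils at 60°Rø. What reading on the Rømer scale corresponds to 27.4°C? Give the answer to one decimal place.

21.9°Rø

Linearly onto the Rømer scale: 7.5 + (27.4000 / 100) × (60 - 7.5) = 21.9°Rø.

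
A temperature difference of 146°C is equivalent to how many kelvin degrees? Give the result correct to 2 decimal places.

146.00 K

Celsius and kelvin degrees are the same size, so the interval is unchanged: 146.00.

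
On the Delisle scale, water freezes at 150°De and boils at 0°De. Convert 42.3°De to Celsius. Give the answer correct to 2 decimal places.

71.80°C

Linear interpolation between the fixed points: C = (42.3 - 150) × 100 / (0 - 150) = 71.8000°C.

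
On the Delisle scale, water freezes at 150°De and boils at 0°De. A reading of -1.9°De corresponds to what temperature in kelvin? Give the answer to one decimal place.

374.4 K

Linear interpolation between the fixed points: C = (-1.9 - 150) × 100 / (0 - 150) = 101.2667°C.
Then 101.2667 + 273.15 = 374.4 K.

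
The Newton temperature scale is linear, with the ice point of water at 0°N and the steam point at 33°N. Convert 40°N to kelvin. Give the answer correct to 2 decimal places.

394.36 K

Linear interpolation between the fixed points: C = (40 - 0) × 100 / (33 - 0) = 121.2121°C.
Then 121.2121 + 273.15 = 394.36 K.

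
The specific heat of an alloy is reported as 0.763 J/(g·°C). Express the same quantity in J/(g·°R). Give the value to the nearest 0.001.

The quantity depends on a temperature interval, so only the ratio of degree sizes applies; the offset between the scales is irrelevant.
A change of 1°R is a change of 5/9°C, so per °R the value is 0.763 × 5/9 = 0.424.

0.424 J/(g·°R)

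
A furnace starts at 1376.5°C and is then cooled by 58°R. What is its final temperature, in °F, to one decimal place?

2451.7°F

The 58°R change is an interval, so only the factor 5/9 applies: -58 × 5/9 = -32.2222°C.
Final Celsius temperature: 1376.5000 - 32.2222 = 1344.2778°C.
In Fahrenheit: 1344.2778 × 1.8 + 32 = 2451.7°F.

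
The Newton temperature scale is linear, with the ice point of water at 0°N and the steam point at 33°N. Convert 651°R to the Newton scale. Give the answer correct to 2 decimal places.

First in Celsius: (651 - 491.67) × 5/9 = 88.5167°C.
Linearly onto the Newton scale: 0 + (88.5167 / 100) × (33 - 0) = 29.21°N.

29.21°N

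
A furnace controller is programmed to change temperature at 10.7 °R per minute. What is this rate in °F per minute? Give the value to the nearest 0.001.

10.700 °F/minute

The quantity depends on a temperature interval, so only the ratio of degree sizes applies; the offset between the scales is irrelevant.
A change of 1°R is a change of 1°F, so 10.7 × 1 = 10.700.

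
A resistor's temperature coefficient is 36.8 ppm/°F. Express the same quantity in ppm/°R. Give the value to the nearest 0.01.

36.80 ppm/°R

Since only a temperature interval is involved, the additive offset between the scales drops out.
A change of 1°R is a change of 1°F, so per °R the value is 36.8 × 1 = 36.80.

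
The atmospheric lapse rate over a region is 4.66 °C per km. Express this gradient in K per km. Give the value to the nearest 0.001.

Since only a temperature interval is involved, the additive offset between the scales drops out.
A change of 1°C is a change of 1 K, so 4.66 × 1 = 4.660.

4.660 K/km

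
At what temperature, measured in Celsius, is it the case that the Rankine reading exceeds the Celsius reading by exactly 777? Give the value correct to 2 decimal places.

Let C be the Celsius reading. The Rankine reading is R = 1.8·C + 491.67.
Require R - C = 777: (0.8)·C + 491.67 = 777.
C = (777 - 491.67) / (0.8) = 356.66.

356.66°C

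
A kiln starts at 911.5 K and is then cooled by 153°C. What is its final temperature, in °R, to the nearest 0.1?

Initial temperature in Celsius: 911.5 - 273.15 = 638.3500°C.
Final Celsius temperature: 638.3500 - 153.0000 = 485.3500°C.
In Rankine: 485.3500 × 1.8 + 491.67 = 1365.3°R.

1365.3°R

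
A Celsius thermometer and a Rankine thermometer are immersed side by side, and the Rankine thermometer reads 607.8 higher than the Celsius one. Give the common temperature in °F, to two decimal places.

Let x be the Celsius reading; then the Rankine reading is 1.8·x + 491.67.
(1.8·x + 491.67) - x = 607.8  ⇒  (0.8)·x = 116.13  ⇒  x = 145.1625°C.
In Fahrenheit: 145.1625 × 1.8 + 32 = 293.29°F.

293.29°F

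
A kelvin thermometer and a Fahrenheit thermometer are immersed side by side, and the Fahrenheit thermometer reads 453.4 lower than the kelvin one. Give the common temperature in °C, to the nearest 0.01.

Let x be the kelvin reading; then the Fahrenheit reading is 1.8·x - 459.67.
(1.8·x - 459.67) - x = -453.4  ⇒  (0.8)·x = 6.27  ⇒  x = 7.8375 K.
In Celsius: 7.8375 - 273.15 = -265.31°C.

-265.31°C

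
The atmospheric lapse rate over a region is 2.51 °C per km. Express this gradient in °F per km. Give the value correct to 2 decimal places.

4.52 °F/km

Since only a temperature interval is involved, the additive offset between the scales drops out.
A change of 1°C is a change of 1.8°F, so 2.51 × 1.8 = 4.52.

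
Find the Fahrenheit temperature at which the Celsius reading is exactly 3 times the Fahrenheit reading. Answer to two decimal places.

-7.27°F

Let F be the Fahrenheit reading. The Celsius reading is C = 5/9·F - 17.7778.
Require C = 3·F: 5/9·F - 17.7778 = 3·F.
(-22/9)·F = 17.7778  ⇒  F = -7.27.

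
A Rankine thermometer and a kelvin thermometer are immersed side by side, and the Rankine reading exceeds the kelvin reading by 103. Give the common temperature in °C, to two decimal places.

-144.40°C

Let x be the Rankine reading; then the kelvin reading is 5/9·x.
(5/9·x) - x = -103  ⇒  (-4/9)·x = -103  ⇒  x = 231.7500°R.
In Celsius: (231.75 - 491.67) × 5/9 = -144.40°C.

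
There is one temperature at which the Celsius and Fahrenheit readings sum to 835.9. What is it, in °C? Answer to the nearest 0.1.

287.1°C

Let C be the Celsius reading. The Fahrenheit reading is F = 1.8·C + 32.
Require C + F = 835.9: (2.8)·C + 32 = 835.9.
C = (835.9 - 32) / (2.8) = 287.1.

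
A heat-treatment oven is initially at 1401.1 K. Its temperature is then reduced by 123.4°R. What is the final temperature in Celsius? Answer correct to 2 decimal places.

Initial temperature in Celsius: 1401.1 - 273.15 = 1127.9500°C.
The 123.4°R change is an interval, so only the factor 5/9 applies: -123.4 × 5/9 = -68.5556°C.
Final Celsius temperature: 1127.9500 - 68.5556 = 1059.3944°C.

1059.39°C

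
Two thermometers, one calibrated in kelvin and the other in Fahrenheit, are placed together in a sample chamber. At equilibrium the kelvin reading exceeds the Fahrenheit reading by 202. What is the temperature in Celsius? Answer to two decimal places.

Let x be the kelvin reading; then the Fahrenheit reading is 1.8·x - 459.67.
(1.8·x - 459.67) - x = -202  ⇒  (0.8)·x = 257.67  ⇒  x = 322.0875 K.
In Celsius: 322.0875 - 273.15 = 48.94°C.

48.94°C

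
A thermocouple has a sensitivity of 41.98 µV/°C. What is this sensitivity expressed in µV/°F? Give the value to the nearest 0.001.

23.322 µV/°F

Since only a temperature interval is involved, the additive offset between the scales drops out.
A change of 1°F is a change of 5/9°C, so per °F the value is 41.98 × 5/9 = 23.322.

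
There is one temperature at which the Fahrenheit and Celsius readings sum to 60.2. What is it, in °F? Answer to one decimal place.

50.1°F

Let F be the Fahrenheit reading. The Celsius reading is C = 5/9·F - 17.7778.
Require F + C = 60.2: (14/9)·F - 17.7778 = 60.2.
F = (60.2 + 17.7778) / (14/9) = 50.1.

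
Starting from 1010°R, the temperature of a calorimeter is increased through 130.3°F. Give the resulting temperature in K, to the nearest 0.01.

Initial temperature in Celsius: (1010 - 491.67) × 5/9 = 287.9611°C.
The 130.3°F change is an interval, so only the factor 5/9 applies: +130.3 × 5/9 = +72.3889°C.
Final Celsius temperature: 287.9611 + 72.3889 = 360.3500°C.
In kelvin: 360.3500 + 273.15 = 633.50 K.

633.50 K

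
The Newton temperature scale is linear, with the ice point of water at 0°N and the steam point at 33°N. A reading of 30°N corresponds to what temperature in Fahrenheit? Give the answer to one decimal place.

195.6°F

Linear interpolation between the fixed points: C = (30 - 0) × 100 / (33 - 0) = 90.9091°C.
Then 90.9091 × 1.8 + 32 = 195.6°F.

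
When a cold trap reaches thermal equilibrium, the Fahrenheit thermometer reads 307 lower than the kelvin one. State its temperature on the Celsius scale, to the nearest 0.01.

-82.31°C

Let x be the kelvin reading; then the Fahrenheit reading is 1.8·x - 459.67.
(1.8·x - 459.67) - x = -307  ⇒  (0.8)·x = 152.67  ⇒  x = 190.8375 K.
In Celsius: 190.8375 - 273.15 = -82.31°C.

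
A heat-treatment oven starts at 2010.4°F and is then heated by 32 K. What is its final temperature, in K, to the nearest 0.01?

Initial temperature in Celsius: (2010.4 - 32) × 5/9 = 1099.1111°C.
The 32 K change is an interval; Kelvin and Celsius degrees are the same size, so ΔC = +32°C.
Final Celsius temperature: 1099.1111 + 32.0000 = 1131.1111°C.
In kelvin: 1131.1111 + 273.15 = 1404.26 K.

1404.26 K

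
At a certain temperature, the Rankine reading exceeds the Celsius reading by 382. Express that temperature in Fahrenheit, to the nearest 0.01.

-214.76°F

Let x be the Rankine reading; then the Celsius reading is 5/9·x - 273.15.
(5/9·x - 273.15) - x = -382  ⇒  (-4/9)·x = -108.85  ⇒  x = 244.9125°R.
In Celsius: (244.9125 - 491.67) × 5/9 = -137.0875°C.
In Fahrenheit: -137.0875 × 1.8 + 32 = -214.76°F.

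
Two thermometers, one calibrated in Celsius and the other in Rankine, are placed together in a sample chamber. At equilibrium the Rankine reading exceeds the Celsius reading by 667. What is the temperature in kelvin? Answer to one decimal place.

Let x be the Celsius reading; then the Rankine reading is 1.8·x + 491.67.
(1.8·x + 491.67) - x = 667  ⇒  (0.8)·x = 175.33  ⇒  x = 219.1625°C.
In kelvin: 219.1625 + 273.15 = 492.3 K.

492.3 K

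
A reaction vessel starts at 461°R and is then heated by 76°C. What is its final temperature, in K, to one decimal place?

Initial temperature in Celsius: (461 - 491.67) × 5/9 = -17.0389°C.
Final Celsius temperature: -17.0389 + 76.0000 = 58.9611°C.
In kelvin: 58.9611 + 273.15 = 332.1 K.

332.1 K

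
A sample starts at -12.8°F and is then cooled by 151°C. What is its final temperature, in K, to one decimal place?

Initial temperature in Celsius: (-12.8 - 32) × 5/9 = -24.8889°C.
Final Celsius temperature: -24.8889 - 151.0000 = -175.8889°C.
In kelvin: -175.8889 + 273.15 = 97.3 K.

97.3 K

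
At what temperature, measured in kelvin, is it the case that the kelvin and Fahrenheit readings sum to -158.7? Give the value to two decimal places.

Let K be the kelvin reading. The Fahrenheit reading is F = 1.8·K - 459.67.
Require K + F = -158.7: (2.8)·K - 459.67 = -158.7.
K = (-158.7 + 459.67) / (2.8) = 107.49.

107.49 K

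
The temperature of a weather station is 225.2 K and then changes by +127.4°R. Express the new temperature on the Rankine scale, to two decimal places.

Initial temperature in Celsius: 225.2 - 273.15 = -47.9500°C.
The 127.4°R change is an interval, so only the factor 5/9 applies: +127.4 × 5/9 = +70.7778°C.
Final Celsius temperature: -47.9500 + 70.7778 = 22.8278°C.
In Rankine: 22.8278 × 1.8 + 491.67 = 532.76°R.

532.76°R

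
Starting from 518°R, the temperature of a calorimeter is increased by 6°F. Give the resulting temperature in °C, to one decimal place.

18.0°C

Initial temperature in Celsius: (518 - 491.67) × 5/9 = 14.6278°C.
The 6°F change is an interval, so only the factor 5/9 applies: +6 × 5/9 = +3.3333°C.
Final Celsius temperature: 14.6278 + 3.3333 = 17.9611°C.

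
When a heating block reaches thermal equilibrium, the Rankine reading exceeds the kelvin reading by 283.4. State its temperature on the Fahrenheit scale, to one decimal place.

Let x be the kelvin reading; then the Rankine reading is 1.8·x.
(1.8·x) - x = 283.4  ⇒  (0.8)·x = 283.4  ⇒  x = 354.2500 K.
In Celsius: 354.25 - 273.15 = 81.1000°C.
In Fahrenheit: 81.1000 × 1.8 + 32 = 178.0°F.

178.0°F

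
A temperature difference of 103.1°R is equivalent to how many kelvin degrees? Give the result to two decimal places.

57.28 K

Only the scale ratio 5/9 matters for a change in temperature.
103.1 × 5/9 = 57.28.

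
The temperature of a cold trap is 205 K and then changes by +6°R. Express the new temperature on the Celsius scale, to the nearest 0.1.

Initial temperature in Celsius: 205 - 273.15 = -68.1500°C.
The 6°R change is an interval, so only the factor 5/9 applies: +6 × 5/9 = +3.3333°C.
Final Celsius temperature: -68.1500 + 3.3333 = -64.8167°C.

-64.8°C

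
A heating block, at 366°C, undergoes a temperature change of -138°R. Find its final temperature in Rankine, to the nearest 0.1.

The 138°R change is an interval, so only the factor 5/9 applies: -138 × 5/9 = -76.6667°C.
Final Celsius temperature: 366.0000 - 76.6667 = 289.3333°C.
In Rankine: 289.3333 × 1.8 + 491.67 = 1012.5°R.

1012.5°R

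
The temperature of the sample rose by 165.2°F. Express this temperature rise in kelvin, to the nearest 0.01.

An interval of 1°F corresponds to 5/9 K.
165.2 × 5/9 = 91.78.

91.78 K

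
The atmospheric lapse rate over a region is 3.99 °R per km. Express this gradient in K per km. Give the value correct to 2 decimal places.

2.22 K/km

Since only a temperature interval is involved, the additive offset between the scales drops out.
A change of 1°R is a change of 5/9 K, so 3.99 × 5/9 = 2.22.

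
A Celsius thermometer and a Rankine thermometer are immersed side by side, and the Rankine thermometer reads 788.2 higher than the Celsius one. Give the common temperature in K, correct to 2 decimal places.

Let x be the Celsius reading; then the Rankine reading is 1.8·x + 491.67.
(1.8·x + 491.67) - x = 788.2  ⇒  (0.8)·x = 296.53  ⇒  x = 370.6625°C.
In kelvin: 370.6625 + 273.15 = 643.81 K.

643.81 K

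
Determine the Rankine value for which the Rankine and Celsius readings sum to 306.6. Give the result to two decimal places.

372.70°R

Let R be the Rankine reading. The Celsius reading is C = 5/9·R - 273.15.
Require R + C = 306.6: (14/9)·R - 273.15 = 306.6.
R = (306.6 + 273.15) / (14/9) = 372.70.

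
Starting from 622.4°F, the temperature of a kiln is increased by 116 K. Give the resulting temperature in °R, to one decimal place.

Initial temperature in Celsius: (622.4 - 32) × 5/9 = 328.0000°C.
The 116 K change is an interval; Kelvin and Celsius degrees are the same size, so ΔC = +116°C.
Final Celsius temperature: 328.0000 + 116.0000 = 444.0000°C.
In Rankine: 444.0000 × 1.8 + 491.67 = 1290.9°R.

1290.9°R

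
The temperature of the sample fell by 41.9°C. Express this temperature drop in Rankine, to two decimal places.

For a temperature interval the offset drops out; only the factor 1.8 applies.
41.9 × 1.8 = 75.42.

75.42°R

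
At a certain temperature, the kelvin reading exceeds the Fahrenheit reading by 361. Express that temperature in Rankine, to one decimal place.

222.0°R

Let x be the kelvin reading; then the Fahrenheit reading is 1.8·x - 459.67.
(1.8·x - 459.67) - x = -361  ⇒  (0.8)·x = 98.67  ⇒  x = 123.3375 K.
In Celsius: 123.3375 - 273.15 = -149.8125°C.
In Rankine: -149.8125 × 1.8 + 491.67 = 222.0°R.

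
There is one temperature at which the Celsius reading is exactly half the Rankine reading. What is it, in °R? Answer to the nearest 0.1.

Let R be the Rankine reading. The Celsius reading is C = 5/9·R - 273.15.
Require C = 0.5·R: 5/9·R - 273.15 = 0.5·R.
(1/18)·R = 273.15  ⇒  R = 4916.7.

4916.7°R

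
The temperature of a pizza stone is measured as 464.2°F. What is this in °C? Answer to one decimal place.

240.1°C

In Celsius: (464.2 - 32) × 5/9 = 240.1111°C.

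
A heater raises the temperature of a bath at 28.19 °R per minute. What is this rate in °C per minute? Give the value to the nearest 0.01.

15.66 °C/minute

The quantity depends on a temperature interval, so only the ratio of degree sizes applies; the offset between the scales is irrelevant.
A change of 1°R is a change of 5/9°C, so 28.19 × 5/9 = 15.66.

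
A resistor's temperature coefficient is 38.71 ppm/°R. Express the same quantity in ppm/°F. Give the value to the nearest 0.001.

The quantity depends on a temperature interval, so only the ratio of degree sizes applies; the offset between the scales is irrelevant.
A change of 1°F is a change of 1°R, so per °F the value is 38.71 × 1 = 38.710.

38.710 ppm/°F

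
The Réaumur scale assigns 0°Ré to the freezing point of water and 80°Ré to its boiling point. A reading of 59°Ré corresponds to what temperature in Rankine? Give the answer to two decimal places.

624.42°R

Linear interpolation between the fixed points: C = (59 - 0) × 100 / (80 - 0) = 73.7500°C.
Then 73.7500 × 1.8 + 491.67 = 624.42°R.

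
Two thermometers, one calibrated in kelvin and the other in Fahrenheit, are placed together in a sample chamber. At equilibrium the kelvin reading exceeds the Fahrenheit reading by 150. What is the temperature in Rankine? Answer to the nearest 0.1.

696.8°R

Let x be the kelvin reading; then the Fahrenheit reading is 1.8·x - 459.67.
(1.8·x - 459.67) - x = -150  ⇒  (0.8)·x = 309.67  ⇒  x = 387.0875 K.
In Celsius: 387.0875 - 273.15 = 113.9375°C.
In Rankine: 113.9375 × 1.8 + 491.67 = 696.8°R.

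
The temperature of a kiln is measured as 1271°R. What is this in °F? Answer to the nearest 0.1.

In Celsius: (1271 - 491.67) × 5/9 = 432.9611°C.
In Fahrenheit: 432.9611 × 1.8 + 32 = 811.3°F.

811.3°F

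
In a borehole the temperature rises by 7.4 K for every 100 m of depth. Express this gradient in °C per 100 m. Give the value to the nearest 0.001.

7.400 °C/100 m

The quantity depends on a temperature interval, so only the ratio of degree sizes applies; the offset between the scales is irrelevant.
A change of 1 K is a change of 1°C, so 7.4 × 1 = 7.400.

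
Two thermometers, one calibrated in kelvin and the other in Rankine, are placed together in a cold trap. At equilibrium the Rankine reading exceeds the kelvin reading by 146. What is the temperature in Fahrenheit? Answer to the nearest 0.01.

-131.17°F

Let x be the kelvin reading; then the Rankine reading is 1.8·x.
(1.8·x) - x = 146  ⇒  (0.8)·x = 146  ⇒  x = 182.5000 K.
In Celsius: 182.5 - 273.15 = -90.6500°C.
In Fahrenheit: -90.6500 × 1.8 + 32 = -131.17°F.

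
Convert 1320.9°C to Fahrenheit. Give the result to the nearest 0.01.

In Fahrenheit: 1320.9000 × 1.8 + 32 = 2409.62°F.

2409.62°F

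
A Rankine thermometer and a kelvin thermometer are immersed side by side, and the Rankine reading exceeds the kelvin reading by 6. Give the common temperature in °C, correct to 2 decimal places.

-265.65°C

Let x be the Rankine reading; then the kelvin reading is 5/9·x.
(5/9·x) - x = -6  ⇒  (-4/9)·x = -6  ⇒  x = 13.5000°R.
In Celsius: (13.5 - 491.67) × 5/9 = -265.65°C.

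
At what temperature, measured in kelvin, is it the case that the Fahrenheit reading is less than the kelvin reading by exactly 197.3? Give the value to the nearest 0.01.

327.96 K

Let K be the kelvin reading. The Fahrenheit reading is F = 1.8·K - 459.67.
Require F - K = -197.3: (0.8)·K - 459.67 = -197.3.
K = (-197.3 + 459.67) / (0.8) = 327.96.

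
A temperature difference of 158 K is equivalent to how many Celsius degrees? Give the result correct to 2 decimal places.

158.00°C

Kelvin and Celsius degrees are the same size, so the interval is unchanged: 158.00.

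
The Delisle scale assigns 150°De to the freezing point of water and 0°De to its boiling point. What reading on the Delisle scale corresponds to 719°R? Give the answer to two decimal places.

First in Celsius: (719 - 491.67) × 5/9 = 126.2944°C.
Linearly onto the Delisle scale: 150 + (126.2944 / 100) × (0 - 150) = -39.44°De.

-39.44°De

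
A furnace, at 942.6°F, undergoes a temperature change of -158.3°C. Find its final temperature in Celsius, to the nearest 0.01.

347.59°C

Initial temperature in Celsius: (942.6 - 32) × 5/9 = 505.8889°C.
Final Celsius temperature: 505.8889 - 158.3000 = 347.5889°C.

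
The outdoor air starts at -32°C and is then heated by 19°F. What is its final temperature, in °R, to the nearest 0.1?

453.1°R

The 19°F change is an interval, so only the factor 5/9 applies: +19 × 5/9 = +10.5556°C.
Final Celsius temperature: -32.0000 + 10.5556 = -21.4444°C.
In Rankine: -21.4444 × 1.8 + 491.67 = 453.1°R.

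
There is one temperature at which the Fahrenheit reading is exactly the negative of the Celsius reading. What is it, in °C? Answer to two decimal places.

-11.43°C

Let C be the Celsius reading. The Fahrenheit reading is F = 1.8·C + 32.
Require F = -1·C: 1.8·C + 32 = -1·C.
(2.8)·C = -32  ⇒  C = -11.43.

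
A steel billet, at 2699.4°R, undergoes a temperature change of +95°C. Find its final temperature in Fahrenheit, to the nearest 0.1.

2410.7°F

Initial temperature in Celsius: (2699.4 - 491.67) × 5/9 = 1226.5167°C.
Final Celsius temperature: 1226.5167 + 95.0000 = 1321.5167°C.
In Fahrenheit: 1321.5167 × 1.8 + 32 = 2410.7°F.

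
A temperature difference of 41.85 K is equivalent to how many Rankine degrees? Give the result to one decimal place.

An interval of 1 K corresponds to 1.8°R.
41.85 × 1.8 = 75.3.

75.3°R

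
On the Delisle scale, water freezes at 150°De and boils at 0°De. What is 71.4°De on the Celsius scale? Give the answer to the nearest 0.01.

52.40°C

Linear interpolation between the fixed points: C = (71.4 - 150) × 100 / (0 - 150) = 52.4000°C.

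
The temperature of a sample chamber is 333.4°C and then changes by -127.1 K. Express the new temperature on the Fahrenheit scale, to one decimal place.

403.3°F

The 127.1 K change is an interval; Kelvin and Celsius degrees are the same size, so ΔC = -127.1°C.
Final Celsius temperature: 333.4000 - 127.1000 = 206.3000°C.
In Fahrenheit: 206.3000 × 1.8 + 32 = 403.3°F.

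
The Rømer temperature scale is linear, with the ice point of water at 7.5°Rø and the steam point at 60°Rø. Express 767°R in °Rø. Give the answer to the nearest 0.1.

87.8°Rø

First in Celsius: (767 - 491.67) × 5/9 = 152.9611°C.
Linearly onto the Rømer scale: 7.5 + (152.9611 / 100) × (60 - 7.5) = 87.8°Rø.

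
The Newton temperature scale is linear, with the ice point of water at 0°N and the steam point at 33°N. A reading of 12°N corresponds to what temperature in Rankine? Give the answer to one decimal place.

557.1°R

Linear interpolation between the fixed points: C = (12 - 0) × 100 / (33 - 0) = 36.3636°C.
Then 36.3636 × 1.8 + 491.67 = 557.1°R.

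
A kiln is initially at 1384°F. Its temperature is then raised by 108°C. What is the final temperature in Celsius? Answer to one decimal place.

Initial temperature in Celsius: (1384 - 32) × 5/9 = 751.1111°C.
Final Celsius temperature: 751.1111 + 108.0000 = 859.1111°C.

859.1°C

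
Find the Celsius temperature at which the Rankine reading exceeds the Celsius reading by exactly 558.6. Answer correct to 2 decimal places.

Let C be the Celsius reading. The Rankine reading is R = 1.8·C + 491.67.
Require R - C = 558.6: (0.8)·C + 491.67 = 558.6.
C = (558.6 - 491.67) / (0.8) = 83.66.

83.66°C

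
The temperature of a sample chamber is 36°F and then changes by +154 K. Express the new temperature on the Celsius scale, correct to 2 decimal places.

Initial temperature in Celsius: (36 - 32) × 5/9 = 2.2222°C.
The 154 K change is an interval; Kelvin and Celsius degrees are the same size, so ΔC = +154°C.
Final Celsius temperature: 2.2222 + 154.0000 = 156.2222°C.

156.22°C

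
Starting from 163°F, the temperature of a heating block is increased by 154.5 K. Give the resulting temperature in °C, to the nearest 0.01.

227.28°C

Initial temperature in Celsius: (163 - 32) × 5/9 = 72.7778°C.
The 154.5 K change is an interval; Kelvin and Celsius degrees are the same size, so ΔC = +154.5°C.
Final Celsius temperature: 72.7778 + 154.5000 = 227.2778°C.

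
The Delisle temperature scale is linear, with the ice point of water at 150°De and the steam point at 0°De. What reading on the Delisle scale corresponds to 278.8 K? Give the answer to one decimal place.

First in Celsius: 278.8 - 273.15 = 5.6500°C.
Linearly onto the Delisle scale: 150 + (5.6500 / 100) × (0 - 150) = 141.5°De.

141.5°De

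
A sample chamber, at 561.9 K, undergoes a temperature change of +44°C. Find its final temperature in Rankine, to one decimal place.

Initial temperature in Celsius: 561.9 - 273.15 = 288.7500°C.
Final Celsius temperature: 288.7500 + 44.0000 = 332.7500°C.
In Rankine: 332.7500 × 1.8 + 491.67 = 1090.6°R.

1090.6°R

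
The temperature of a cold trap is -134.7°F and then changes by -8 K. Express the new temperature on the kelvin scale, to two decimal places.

172.54 K

Initial temperature in Celsius: (-134.7 - 32) × 5/9 = -92.6111°C.
The 8 K change is an interval; Kelvin and Celsius degrees are the same size, so ΔC = -8°C.
Final Celsius temperature: -92.6111 - 8.0000 = -100.6111°C.
In kelvin: -100.6111 + 273.15 = 172.54 K.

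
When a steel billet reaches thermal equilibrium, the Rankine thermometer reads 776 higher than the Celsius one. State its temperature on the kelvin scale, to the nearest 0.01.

Let x be the Celsius reading; then the Rankine reading is 1.8·x + 491.67.
(1.8·x + 491.67) - x = 776  ⇒  (0.8)·x = 284.33  ⇒  x = 355.4125°C.
In kelvin: 355.4125 + 273.15 = 628.56 K.

628.56 K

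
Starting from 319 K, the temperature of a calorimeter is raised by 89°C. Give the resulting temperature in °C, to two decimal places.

134.85°C

Initial temperature in Celsius: 319 - 273.15 = 45.8500°C.
Final Celsius temperature: 45.8500 + 89.0000 = 134.8500°C.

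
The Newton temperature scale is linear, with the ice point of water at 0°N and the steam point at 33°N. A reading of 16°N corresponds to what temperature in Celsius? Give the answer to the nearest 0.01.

48.48°C

Linear interpolation between the fixed points: C = (16 - 0) × 100 / (33 - 0) = 48.4848°C.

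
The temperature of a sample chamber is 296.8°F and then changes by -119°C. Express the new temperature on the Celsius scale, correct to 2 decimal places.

28.11°C

Initial temperature in Celsius: (296.8 - 32) × 5/9 = 147.1111°C.
Final Celsius temperature: 147.1111 - 119.0000 = 28.1111°C.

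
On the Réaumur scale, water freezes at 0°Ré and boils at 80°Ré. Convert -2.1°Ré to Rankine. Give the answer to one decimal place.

486.9°R

Linear interpolation between the fixed points: C = (-2.1 - 0) × 100 / (80 - 0) = -2.6250°C.
Then -2.6250 × 1.8 + 491.67 = 486.9°R.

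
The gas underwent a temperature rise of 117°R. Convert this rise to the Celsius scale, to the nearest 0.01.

65.00°C

Only the scale ratio 5/9 matters for a change in temperature.
117 × 5/9 = 65.00.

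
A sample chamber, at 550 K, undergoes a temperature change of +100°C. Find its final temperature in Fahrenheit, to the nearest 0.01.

Initial temperature in Celsius: 550 - 273.15 = 276.8500°C.
Final Celsius temperature: 276.8500 + 100.0000 = 376.8500°C.
In Fahrenheit: 376.8500 × 1.8 + 32 = 710.33°F.

710.33°F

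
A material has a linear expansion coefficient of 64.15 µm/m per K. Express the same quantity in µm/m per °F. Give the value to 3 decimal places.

The quantity depends on a temperature interval, so only the ratio of degree sizes applies; the offset between the scales is irrelevant.
A change of 1°F is a change of 5/9 K, so per °F the value is 64.15 × 5/9 = 35.639.

35.639 µm/m per °F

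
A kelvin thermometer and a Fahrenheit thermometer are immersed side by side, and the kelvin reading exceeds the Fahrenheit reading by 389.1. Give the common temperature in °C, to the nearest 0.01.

Let x be the kelvin reading; then the Fahrenheit reading is 1.8·x - 459.67.
(1.8·x - 459.67) - x = -389.1  ⇒  (0.8)·x = 70.57  ⇒  x = 88.2125 K.
In Celsius: 88.2125 - 273.15 = -184.94°C.

-184.94°C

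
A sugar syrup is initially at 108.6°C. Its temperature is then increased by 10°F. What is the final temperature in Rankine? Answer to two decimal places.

The 10°F change is an interval, so only the factor 5/9 applies: +10 × 5/9 = +5.5556°C.
Final Celsius temperature: 108.6000 + 5.5556 = 114.1556°C.
In Rankine: 114.1556 × 1.8 + 491.67 = 697.15°R.

697.15°R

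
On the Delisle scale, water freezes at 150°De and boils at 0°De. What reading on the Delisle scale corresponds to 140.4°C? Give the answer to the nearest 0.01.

-60.60°De

Linearly onto the Delisle scale: 150 + (140.4000 / 100) × (0 - 150) = -60.60°De.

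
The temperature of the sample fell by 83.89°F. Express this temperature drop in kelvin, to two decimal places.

Only the scale ratio 5/9 matters for a change in temperature.
83.89 × 5/9 = 46.61.

46.61 K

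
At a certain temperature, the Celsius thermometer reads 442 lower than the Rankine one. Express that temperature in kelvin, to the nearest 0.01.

211.06 K

Let x be the Rankine reading; then the Celsius reading is 5/9·x - 273.15.
(5/9·x - 273.15) - x = -442  ⇒  (-4/9)·x = -168.85  ⇒  x = 379.9125°R.
In Celsius: (379.9125 - 491.67) × 5/9 = -62.0875°C.
In kelvin: -62.0875 + 273.15 = 211.06 K.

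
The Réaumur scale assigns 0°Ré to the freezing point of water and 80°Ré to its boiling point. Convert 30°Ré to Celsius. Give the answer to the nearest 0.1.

Linear interpolation between the fixed points: C = (30 - 0) × 100 / (80 - 0) = 37.5000°C.

37.5°C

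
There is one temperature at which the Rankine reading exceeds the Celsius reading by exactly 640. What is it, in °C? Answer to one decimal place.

185.4°C

Let C be the Celsius reading. The Rankine reading is R = 1.8·C + 491.67.
Require R - C = 640: (0.8)·C + 491.67 = 640.
C = (640 - 491.67) / (0.8) = 185.4.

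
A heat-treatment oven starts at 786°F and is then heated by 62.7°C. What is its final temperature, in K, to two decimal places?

Initial temperature in Celsius: (786 - 32) × 5/9 = 418.8889°C.
Final Celsius temperature: 418.8889 + 62.7000 = 481.5889°C.
In kelvin: 481.5889 + 273.15 = 754.74 K.

754.74 K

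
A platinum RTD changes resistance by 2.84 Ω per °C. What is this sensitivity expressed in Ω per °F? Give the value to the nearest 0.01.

1.58 Ω per °F

Since only a temperature interval is involved, the additive offset between the scales drops out.
A change of 1°F is a change of 5/9°C, so per °F the value is 2.84 × 5/9 = 1.58.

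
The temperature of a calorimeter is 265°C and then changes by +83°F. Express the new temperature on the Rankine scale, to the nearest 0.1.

The 83°F change is an interval, so only the factor 5/9 applies: +83 × 5/9 = +46.1111°C.
Final Celsius temperature: 265.0000 + 46.1111 = 311.1111°C.
In Rankine: 311.1111 × 1.8 + 491.67 = 1051.7°R.

1051.7°R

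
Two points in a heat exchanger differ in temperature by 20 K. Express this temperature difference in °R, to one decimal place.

Only the scale ratio 1.8 matters for a change in temperature.
20 × 1.8 = 36.0.

36.0°R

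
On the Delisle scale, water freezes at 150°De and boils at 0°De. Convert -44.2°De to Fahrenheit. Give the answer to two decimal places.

Linear interpolation between the fixed points: C = (-44.2 - 150) × 100 / (0 - 150) = 129.4667°C.
Then 129.4667 × 1.8 + 32 = 265.04°F.

265.04°F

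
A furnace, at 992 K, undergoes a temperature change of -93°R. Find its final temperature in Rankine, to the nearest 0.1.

1692.6°R

Initial temperature in Celsius: 992 - 273.15 = 718.8500°C.
The 93°R change is an interval, so only the factor 5/9 applies: -93 × 5/9 = -51.6667°C.
Final Celsius temperature: 718.8500 - 51.6667 = 667.1833°C.
In Rankine: 667.1833 × 1.8 + 491.67 = 1692.6°R.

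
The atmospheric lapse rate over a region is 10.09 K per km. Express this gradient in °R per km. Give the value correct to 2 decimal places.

The quantity depends on a temperature interval, so only the ratio of degree sizes applies; the offset between the scales is irrelevant.
A change of 1 K is a change of 1.8°R, so 10.09 × 1.8 = 18.16.

18.16 °R/km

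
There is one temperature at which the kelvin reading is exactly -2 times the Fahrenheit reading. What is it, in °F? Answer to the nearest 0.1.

Let F be the Fahrenheit reading. The kelvin reading is K = 5/9·F + 255.372.
Require K = -2·F: 5/9·F + 255.372 = -2·F.
(23/9)·F = -255.372  ⇒  F = -99.9.

-99.9°F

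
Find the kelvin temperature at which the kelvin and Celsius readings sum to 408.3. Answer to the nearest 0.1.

340.7 K

Let K be the kelvin reading. The Celsius reading is C = 1·K - 273.15.
Require K + C = 408.3: (2)·K - 273.15 = 408.3.
K = (408.3 + 273.15) / (2) = 340.7.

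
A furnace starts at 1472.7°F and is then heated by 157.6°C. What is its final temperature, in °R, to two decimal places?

Initial temperature in Celsius: (1472.7 - 32) × 5/9 = 800.3889°C.
Final Celsius temperature: 800.3889 + 157.6000 = 957.9889°C.
In Rankine: 957.9889 × 1.8 + 491.67 = 2216.05°R.

2216.05°R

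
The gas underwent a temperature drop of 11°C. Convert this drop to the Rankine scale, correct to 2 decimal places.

An interval of 1°C corresponds to 1.8°R.
11 × 1.8 = 19.80.

19.80°R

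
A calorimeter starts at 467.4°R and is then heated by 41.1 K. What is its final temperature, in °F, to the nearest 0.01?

81.71°F

Initial temperature in Celsius: (467.4 - 491.67) × 5/9 = -13.4833°C.
The 41.1 K change is an interval; Kelvin and Celsius degrees are the same size, so ΔC = +41.1°C.
Final Celsius temperature: -13.4833 + 41.1000 = 27.6167°C.
In Fahrenheit: 27.6167 × 1.8 + 32 = 81.71°F.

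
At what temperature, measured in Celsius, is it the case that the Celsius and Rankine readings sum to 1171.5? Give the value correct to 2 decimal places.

242.80°C

Let C be the Celsius reading. The Rankine reading is R = 1.8·C + 491.67.
Require C + R = 1171.5: (2.8)·C + 491.67 = 1171.5.
C = (1171.5 - 491.67) / (2.8) = 242.80.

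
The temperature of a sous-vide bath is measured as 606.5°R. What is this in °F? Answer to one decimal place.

146.8°F

In Celsius: (606.5 - 491.67) × 5/9 = 63.7944°C.
In Fahrenheit: 63.7944 × 1.8 + 32 = 146.8°F.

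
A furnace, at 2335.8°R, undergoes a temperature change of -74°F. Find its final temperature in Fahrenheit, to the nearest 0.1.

1802.1°F

Initial temperature in Celsius: (2335.8 - 491.67) × 5/9 = 1024.5167°C.
The 74°F change is an interval, so only the factor 5/9 applies: -74 × 5/9 = -41.1111°C.
Final Celsius temperature: 1024.5167 - 41.1111 = 983.4056°C.
In Fahrenheit: 983.4056 × 1.8 + 32 = 1802.1°F.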